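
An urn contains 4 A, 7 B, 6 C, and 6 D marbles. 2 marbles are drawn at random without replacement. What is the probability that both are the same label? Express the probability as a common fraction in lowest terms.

There are C(23,2) = 253 ways to draw 2 marbles.
All same label: C(4,2) + C(7,2) + C(6,2) + C(6,2) = 6 + 21 + 15 + 15 = 57.
Probability = 57/253.

57/253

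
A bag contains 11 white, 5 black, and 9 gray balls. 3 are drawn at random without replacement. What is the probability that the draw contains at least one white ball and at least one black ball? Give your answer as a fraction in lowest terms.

There are C(25,3) = 2300 possible draws.
By inclusion-exclusion on the complements, draws missing all white or all black: C(14,3) + C(20,3) − C(9,3) = 364 + 1140 − 84 = 1420.
So draws with at least one of each: 2300 − 1420 = 880, probability 880/2300 = 44/115.

44/115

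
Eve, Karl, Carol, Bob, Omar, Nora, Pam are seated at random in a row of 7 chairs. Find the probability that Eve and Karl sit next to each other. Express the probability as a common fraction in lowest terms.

2/7

There are 7! = 5040 arrangements.
Treat Eve and Karl as a block: 6! arrangements of the blocks × 2 orders within the block = 2·720 = 1440.
Probability = 1440/5040 = 2/7.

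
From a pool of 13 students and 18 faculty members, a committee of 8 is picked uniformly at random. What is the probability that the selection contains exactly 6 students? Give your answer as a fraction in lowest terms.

Total number of selections: C(31,8) = 7888725.
Selections with exactly 6 students: choose 6 of the 13 students and 2 of the 18 faculty members, C(13,6)·C(18,2) = 1716·153 = 262548.
Probability = 262548/7888725 = 748/22475.

748/22475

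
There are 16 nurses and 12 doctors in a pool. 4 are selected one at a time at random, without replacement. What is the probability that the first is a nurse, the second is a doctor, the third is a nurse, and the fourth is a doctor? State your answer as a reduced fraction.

88/1365

Multiply the conditional probabilities at each draw: 16/28 · 12/27 · 15/26 · 11/25 = 31680/491400 = 88/1365.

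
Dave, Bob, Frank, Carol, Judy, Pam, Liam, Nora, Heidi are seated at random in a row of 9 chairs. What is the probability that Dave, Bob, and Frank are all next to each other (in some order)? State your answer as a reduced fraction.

There are 9! = 362880 arrangements.
Treat the three as one block: 7! placements × 3! orders within the block = 5040·6 = 30240.
Probability = 30240/362880 = 1/12.

1/12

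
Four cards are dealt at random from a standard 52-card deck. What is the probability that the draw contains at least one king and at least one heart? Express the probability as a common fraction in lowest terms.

There are C(52,4) = 270725 possible draws.
By inclusion-exclusion on the complements, draws missing all kings or all hearts: C(48,4) + C(39,4) − C(36,4) = 194580 + 82251 − 58905 = 217926.
So draws with at least one of each: 270725 − 217926 = 52799, probability 52799/270725.

52799/270725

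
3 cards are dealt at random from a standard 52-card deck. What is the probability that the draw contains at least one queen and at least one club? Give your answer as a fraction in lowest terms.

There are C(52,3) = 22100 possible draws.
By inclusion-exclusion on the complements, draws missing all queens or all clubs: C(48,3) + C(39,3) − C(36,3) = 17296 + 9139 − 7140 = 19295.
So draws with at least one of each: 22100 − 19295 = 2805, probability 2805/22100 = 33/260.

33/260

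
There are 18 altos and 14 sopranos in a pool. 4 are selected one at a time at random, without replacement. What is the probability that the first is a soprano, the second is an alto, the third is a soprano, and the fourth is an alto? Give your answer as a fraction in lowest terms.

Multiply the conditional probabilities at each draw: 14/32 · 18/31 · 13/30 · 17/29 = 55692/863040 = 4641/71920.

4641/71920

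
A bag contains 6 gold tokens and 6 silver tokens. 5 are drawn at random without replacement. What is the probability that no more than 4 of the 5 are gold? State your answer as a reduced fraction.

Total selections: C(12,5) = 792.
The complement is exactly 5 gold: C(6,5)·C(6,0) = 6.
Probability = 1 − 6/792 = 786/792 = 131/132.

131/132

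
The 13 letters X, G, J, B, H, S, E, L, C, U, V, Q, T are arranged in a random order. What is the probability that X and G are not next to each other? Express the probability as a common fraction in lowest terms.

11/13

There are 13! = 6227020800 arrangements.
Arrangements with X and G adjacent: 2·12! = 958003200.
So not adjacent: 6227020800 − 958003200 = 5269017600, probability 5269017600/6227020800 = 11/13.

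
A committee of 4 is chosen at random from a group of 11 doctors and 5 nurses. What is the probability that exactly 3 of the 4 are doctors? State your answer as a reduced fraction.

165/364

Total number of selections: C(16,4) = 1820.
Selections with exactly 3 doctors: choose 3 of the 11 doctors and 1 of the 5 nurses, C(11,3)·C(5,1) = 165·5 = 825.
Probability = 825/1820 = 165/364.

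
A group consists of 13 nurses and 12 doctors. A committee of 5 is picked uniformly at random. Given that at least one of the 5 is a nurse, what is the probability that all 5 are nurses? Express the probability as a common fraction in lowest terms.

3/122

Work in counts. Selections with at least one nurse: C(25,5) − C(12,5) = 53130 − 792 = 52338.
Of those, selections where all 5 are nurses: C(13,5) = 1287.
Conditional probability = 1287/52338 = 3/122.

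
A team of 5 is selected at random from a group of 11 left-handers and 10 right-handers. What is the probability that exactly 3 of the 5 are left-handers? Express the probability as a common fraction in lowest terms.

825/2261

Total number of selections: C(21,5) = 20349.
Selections with exactly 3 left-handers: choose 3 of the 11 left-handers and 2 of the 10 right-handers, C(11,3)·C(10,2) = 165·45 = 7425.
Probability = 7425/20349 = 825/2261.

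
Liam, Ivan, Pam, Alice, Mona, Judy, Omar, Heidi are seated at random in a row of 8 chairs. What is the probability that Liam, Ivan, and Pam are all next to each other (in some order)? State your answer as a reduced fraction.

There are 8! = 40320 arrangements.
Treat the three as one block: 6! placements × 3! orders within the block = 720·6 = 4320.
Probability = 4320/40320 = 3/28.

3/28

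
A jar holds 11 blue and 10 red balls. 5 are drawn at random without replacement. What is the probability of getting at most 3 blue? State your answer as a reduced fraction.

Total selections: C(21,5) = 20349.
Count the complement (more than 3 blue): C(11,4)·C(10,1) + C(11,5)·C(10,0) = 3300 + 462 = 3762.
Probability = 1 − 3762/20349 = 16587/20349 = 97/119.

97/119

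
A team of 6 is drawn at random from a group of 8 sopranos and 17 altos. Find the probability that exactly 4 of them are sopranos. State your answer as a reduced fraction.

There are C(25,6) = 177100 ways to choose 6 from 25.
Selections with exactly 4 sopranos: choose 4 of the 8 sopranos and 2 of the 17 altos, C(8,4)·C(17,2) = 70·136 = 9520.
Probability = 9520/177100 = 68/1265.

68/1265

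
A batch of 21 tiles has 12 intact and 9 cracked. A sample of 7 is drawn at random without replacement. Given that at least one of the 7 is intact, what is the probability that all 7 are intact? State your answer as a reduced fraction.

22/3229

Work in counts. Selections with at least one intact: C(21,7) − C(9,7) = 116280 − 36 = 116244.
Of those, selections where all 7 are intact: C(12,7) = 792.
Conditional probability = 792/116244 = 22/3229.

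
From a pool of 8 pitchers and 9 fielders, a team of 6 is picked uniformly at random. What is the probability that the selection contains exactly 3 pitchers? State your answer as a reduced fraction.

Total number of selections: C(17,6) = 12376.
Selections with exactly 3 pitchers: choose 3 of the 8 pitchers and 3 of the 9 fielders, C(8,3)·C(9,3) = 56·84 = 4704.
Probability = 4704/12376 = 84/221.

84/221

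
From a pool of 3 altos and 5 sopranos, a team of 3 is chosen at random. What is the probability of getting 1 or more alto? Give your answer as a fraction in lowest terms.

23/28

There are C(8,3) = 56 ways to choose the 3.
The complement is all 3 are sopranos: C(5,3) = 10.
Probability = 1 − 10/56 = 46/56 = 23/28.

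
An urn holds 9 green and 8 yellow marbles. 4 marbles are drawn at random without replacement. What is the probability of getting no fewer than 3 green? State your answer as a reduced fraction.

There are C(17,4) = 2380 ways to choose the 4.
Favorable selections (no fewer than 3 green): C(9,3)·C(8,1) + C(9,4)·C(8,0) = 672 + 126 = 798.
Probability = 798/2380 = 57/170.

57/170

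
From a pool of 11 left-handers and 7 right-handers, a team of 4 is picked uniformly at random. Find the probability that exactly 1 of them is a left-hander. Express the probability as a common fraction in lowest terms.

There are C(18,4) = 3060 ways to choose 4 from 18.
Selections with exactly 1 left-hander: choose 1 of the 11 left-handers and 3 of the 7 right-handers, C(11,1)·C(7,3) = 11·35 = 385.
Probability = 385/3060 = 77/612.

77/612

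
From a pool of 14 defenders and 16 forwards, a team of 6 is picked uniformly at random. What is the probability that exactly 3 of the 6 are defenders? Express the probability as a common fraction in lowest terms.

The sample space is all 6-subsets of the 30: C(30,6) = 593775.
Selections with exactly 3 defenders: choose 3 of the 14 defenders and 3 of the 16 forwards, C(14,3)·C(16,3) = 364·560 = 203840.
Probability = 203840/593775 = 448/1305.

448/1305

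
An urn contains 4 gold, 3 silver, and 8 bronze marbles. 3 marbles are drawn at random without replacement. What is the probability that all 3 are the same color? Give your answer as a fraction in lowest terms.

61/455

There are C(15,3) = 455 ways to draw 3 marbles.
All same color: C(4,3) + C(3,3) + C(8,3) = 4 + 1 + 56 = 61.
Probability = 61/455.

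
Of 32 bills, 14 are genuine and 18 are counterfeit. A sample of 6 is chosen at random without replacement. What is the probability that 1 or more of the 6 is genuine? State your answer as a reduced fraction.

There are C(32,6) = 906192 ways to choose the 6.
The complement is all 6 are counterfeit: C(18,6) = 18564.
Probability = 1 − 18564/906192 = 887628/906192 = 10567/10788.

10567/10788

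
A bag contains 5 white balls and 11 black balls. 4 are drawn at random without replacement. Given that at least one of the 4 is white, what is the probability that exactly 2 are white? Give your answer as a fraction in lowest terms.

Work in counts. Selections with at least one white: C(16,4) − C(11,4) = 1820 − 330 = 1490.
Of those, selections where exactly 2 are white: C(5,2)·C(11,2) = 10·55 = 550.
Conditional probability = 550/1490 = 55/149.

55/149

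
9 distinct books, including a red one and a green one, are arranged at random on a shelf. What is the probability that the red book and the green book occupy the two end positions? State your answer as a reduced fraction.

1/36

There are 9! = 362880 arrangements.
Place the red book and the green book at the ends in 2 ways, arrange the remaining 7 in 7! = 5040 ways: 2·5040 = 10080.
Probability = 10080/362880 = 1/36.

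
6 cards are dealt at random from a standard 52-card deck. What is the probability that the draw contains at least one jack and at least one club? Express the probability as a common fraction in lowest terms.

6772177/20358520

There are C(52,6) = 20358520 possible draws.
By inclusion-exclusion on the complements, draws missing all jacks or all clubs: C(48,6) + C(39,6) − C(36,6) = 12271512 + 3262623 − 1947792 = 13586343.
So draws with at least one of each: 20358520 − 13586343 = 6772177, probability 6772177/20358520.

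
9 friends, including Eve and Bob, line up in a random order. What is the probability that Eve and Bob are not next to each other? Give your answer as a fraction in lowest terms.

There are 9! = 362880 arrangements.
Arrangements with Eve and Bob adjacent: 2·8! = 80640.
So not adjacent: 362880 − 80640 = 282240, probability 282240/362880 = 7/9.

7/9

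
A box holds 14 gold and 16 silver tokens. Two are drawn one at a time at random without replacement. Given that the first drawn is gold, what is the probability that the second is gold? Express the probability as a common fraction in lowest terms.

After removing one gold, 29 remain: 13 gold and 16 silver.
So the probability the next is gold is 13/29.

13/29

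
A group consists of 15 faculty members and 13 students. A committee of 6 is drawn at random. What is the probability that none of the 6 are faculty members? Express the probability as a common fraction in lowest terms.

11/2415

There are C(28,6) = 376740 possible selections.
Selections with no faculty members (all students): C(13,6) = 1716.
Probability = 1716/376740 = 11/2415.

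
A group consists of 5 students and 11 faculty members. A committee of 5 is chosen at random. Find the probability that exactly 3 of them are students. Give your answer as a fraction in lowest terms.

The sample space is all 5-subsets of the 16: C(16,5) = 4368.
Selections with exactly 3 students: choose 3 of the 5 students and 2 of the 11 faculty members, C(5,3)·C(11,2) = 10·55 = 550.
Probability = 550/4368 = 275/2184.

275/2184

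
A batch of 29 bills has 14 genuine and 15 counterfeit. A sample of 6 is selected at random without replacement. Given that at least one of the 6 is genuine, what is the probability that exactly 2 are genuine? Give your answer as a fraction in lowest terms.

Work in counts. Selections with at least one genuine: C(29,6) − C(15,6) = 475020 − 5005 = 470015.
Of those, selections where exactly 2 are genuine: C(14,2)·C(15,4) = 91·1365 = 124215.
Conditional probability = 124215/470015 = 273/1033.

273/1033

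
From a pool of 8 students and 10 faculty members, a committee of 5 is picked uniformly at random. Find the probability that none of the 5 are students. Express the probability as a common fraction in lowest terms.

There are C(18,5) = 8568 possible selections.
Selections with no students (all faculty members): C(10,5) = 252.
Probability = 252/8568 = 1/34.

1/34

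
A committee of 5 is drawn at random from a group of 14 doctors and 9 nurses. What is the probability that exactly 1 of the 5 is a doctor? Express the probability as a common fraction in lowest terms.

Total number of selections: C(23,5) = 33649.
Selections with exactly 1 doctor: choose 1 of the 14 doctors and 4 of the 9 nurses, C(14,1)·C(9,4) = 14·126 = 1764.
Probability = 1764/33649 = 252/4807.

252/4807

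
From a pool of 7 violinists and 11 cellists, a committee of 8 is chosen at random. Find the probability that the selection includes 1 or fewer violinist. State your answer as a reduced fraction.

Total selections: C(18,8) = 43758.
Favorable selections (1 or fewer violinist): C(7,0)·C(11,8) + C(7,1)·C(11,7) = 165 + 2310 = 2475.
Probability = 2475/43758 = 25/442.

25/442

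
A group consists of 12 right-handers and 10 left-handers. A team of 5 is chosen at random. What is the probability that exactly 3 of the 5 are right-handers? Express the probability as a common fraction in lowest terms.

50/133

Total number of selections: C(22,5) = 26334.
Selections with exactly 3 right-handers: choose 3 of the 12 right-handers and 2 of the 10 left-handers, C(12,3)·C(10,2) = 220·45 = 9900.
Probability = 9900/26334 = 50/133.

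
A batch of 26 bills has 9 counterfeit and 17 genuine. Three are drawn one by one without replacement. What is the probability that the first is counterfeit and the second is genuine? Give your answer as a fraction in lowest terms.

Multiply the conditional probabilities at each draw: 9/26 · 17/25 = 153/650.

153/650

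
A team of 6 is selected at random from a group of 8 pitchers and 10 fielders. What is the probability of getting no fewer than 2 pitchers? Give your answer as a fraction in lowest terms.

There are C(18,6) = 18564 ways to choose the 6.
Count the complement (fewer than 2 pitchers): C(8,0)·C(10,6) + C(8,1)·C(10,5) = 210 + 2016 = 2226.
Probability = 1 − 2226/18564 = 16338/18564 = 389/442.

389/442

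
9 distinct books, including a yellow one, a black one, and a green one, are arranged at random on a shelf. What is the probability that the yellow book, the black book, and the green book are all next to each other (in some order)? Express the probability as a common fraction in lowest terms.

1/12

There are 9! = 362880 arrangements.
Treat the three as one block: 7! placements × 3! orders within the block = 5040·6 = 30240.
Probability = 30240/362880 = 1/12.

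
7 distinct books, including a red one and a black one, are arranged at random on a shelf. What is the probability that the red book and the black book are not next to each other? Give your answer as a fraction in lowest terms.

There are 7! = 5040 arrangements.
Arrangements with the red book and the black book adjacent: 2·6! = 1440.
So not adjacent: 5040 − 1440 = 3600, probability 3600/5040 = 5/7.

5/7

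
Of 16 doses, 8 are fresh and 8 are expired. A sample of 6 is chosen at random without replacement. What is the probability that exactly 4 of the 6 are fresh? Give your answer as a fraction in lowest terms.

The sample space is all 6-subsets of the 16: C(16,6) = 8008.
Selections with exactly 4 fresh: choose 4 of the 8 fresh and 2 of the 8 expired, C(8,4)·C(8,2) = 70·28 = 1960.
Probability = 1960/8008 = 35/143.

35/143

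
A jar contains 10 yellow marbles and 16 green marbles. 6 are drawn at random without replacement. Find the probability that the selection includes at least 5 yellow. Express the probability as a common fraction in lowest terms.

303/16445

There are C(26,6) = 230230 ways to choose the 6.
Favorable selections (at least 5 yellow): C(10,5)·C(16,1) + C(10,6)·C(16,0) = 4032 + 210 = 4242.
Probability = 4242/230230 = 303/16445.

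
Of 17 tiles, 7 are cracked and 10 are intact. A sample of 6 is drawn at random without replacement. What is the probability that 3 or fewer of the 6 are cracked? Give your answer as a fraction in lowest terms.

189/221

There are C(17,6) = 12376 ways to choose the 6.
Count the complement (more than 3 cracked): C(7,4)·C(10,2) + C(7,5)·C(10,1) + C(7,6)·C(10,0) = 1575 + 210 + 7 = 1792.
Probability = 1 − 1792/12376 = 10584/12376 = 189/221.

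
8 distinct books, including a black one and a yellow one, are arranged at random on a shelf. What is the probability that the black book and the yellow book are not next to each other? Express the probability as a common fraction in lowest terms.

3/4

There are 8! = 40320 arrangements.
Arrangements with the black book and the yellow book adjacent: 2·7! = 10080.
So not adjacent: 40320 − 10080 = 30240, probability 30240/40320 = 3/4.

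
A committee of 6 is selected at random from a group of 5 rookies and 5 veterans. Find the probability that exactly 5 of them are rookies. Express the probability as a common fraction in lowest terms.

1/42

There are C(10,6) = 210 ways to choose 6 from 10.
Selections with exactly 5 rookies: choose 5 of the 5 rookies and 1 of the 5 veterans, C(5,5)·C(5,1) = 1·5 = 5.
Probability = 5/210 = 1/42.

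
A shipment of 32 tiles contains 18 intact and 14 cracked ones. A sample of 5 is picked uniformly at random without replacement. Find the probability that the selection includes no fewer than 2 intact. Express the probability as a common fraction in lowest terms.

6477/7192

Total selections: C(32,5) = 201376.
Count the complement (fewer than 2 intact): C(18,0)·C(14,5) + C(18,1)·C(14,4) = 2002 + 18018 = 20020.
Probability = 1 − 20020/201376 = 181356/201376 = 6477/7192.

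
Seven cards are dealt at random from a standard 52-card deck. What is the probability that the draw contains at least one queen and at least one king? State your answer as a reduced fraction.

3105873/16723070

There are C(52,7) = 133784560 possible draws.
By inclusion-exclusion on the complements, draws missing all queens or all kings: C(48,7) + C(48,7) − C(44,7) = 73629072 + 73629072 − 38320568 = 108937576.
So draws with at least one of each: 133784560 − 108937576 = 24846984, probability 24846984/133784560 = 3105873/16723070.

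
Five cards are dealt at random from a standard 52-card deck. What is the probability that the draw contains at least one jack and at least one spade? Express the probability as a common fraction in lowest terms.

229297/866320

There are C(52,5) = 2598960 possible draws.
By inclusion-exclusion on the complements, draws missing all jacks or all spades: C(48,5) + C(39,5) − C(36,5) = 1712304 + 575757 − 376992 = 1911069.
So draws with at least one of each: 2598960 − 1911069 = 687891, probability 687891/2598960 = 229297/866320.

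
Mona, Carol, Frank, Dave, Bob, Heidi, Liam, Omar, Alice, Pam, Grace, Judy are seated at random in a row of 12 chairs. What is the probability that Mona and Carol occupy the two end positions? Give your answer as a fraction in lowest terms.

There are 12! = 479001600 arrangements.
Place Mona and Carol at the ends in 2 ways, arrange the remaining 10 in 10! = 3628800 ways: 2·3628800 = 7257600.
Probability = 7257600/479001600 = 1/66.

1/66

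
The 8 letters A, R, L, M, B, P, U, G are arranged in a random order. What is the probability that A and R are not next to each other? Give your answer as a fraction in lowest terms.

There are 8! = 40320 arrangements.
Arrangements with A and R adjacent: 2·7! = 10080.
So not adjacent: 40320 − 10080 = 30240, probability 30240/40320 = 3/4.

3/4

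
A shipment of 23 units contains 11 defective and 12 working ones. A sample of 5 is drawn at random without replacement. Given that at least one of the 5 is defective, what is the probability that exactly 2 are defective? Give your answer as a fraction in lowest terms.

1100/2987

Work in counts. Selections with at least one defective: C(23,5) − C(12,5) = 33649 − 792 = 32857.
Of those, selections where exactly 2 are defective: C(11,2)·C(12,3) = 55·220 = 12100.
Conditional probability = 12100/32857 = 1100/2987.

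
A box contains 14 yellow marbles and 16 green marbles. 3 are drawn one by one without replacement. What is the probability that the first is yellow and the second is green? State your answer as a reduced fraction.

Multiply the conditional probabilities at each draw: 14/30 · 16/29 = 224/870 = 112/435.

112/435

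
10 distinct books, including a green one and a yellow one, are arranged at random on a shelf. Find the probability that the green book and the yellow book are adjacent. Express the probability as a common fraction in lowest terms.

There are 10! = 3628800 arrangements.
Treat the green book and the yellow book as a block: 9! arrangements of the blocks × 2 orders within the block = 2·362880 = 725760.
Probability = 725760/3628800 = 1/5.

1/5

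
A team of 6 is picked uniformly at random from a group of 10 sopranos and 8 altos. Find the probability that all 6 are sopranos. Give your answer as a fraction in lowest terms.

There are C(18,6) = 18564 possible selections.
Selections with all sopranos: C(10,6) = 210.
Probability = 210/18564 = 5/442.

5/442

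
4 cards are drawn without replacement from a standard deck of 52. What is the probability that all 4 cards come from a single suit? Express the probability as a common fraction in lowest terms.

There are C(52,4) = 270725 possible 4-card hands.
Hands of one suit: 4 suits × C(13,4) = 4·715 = 2860.
Probability = 2860/270725 = 44/4165.

44/4165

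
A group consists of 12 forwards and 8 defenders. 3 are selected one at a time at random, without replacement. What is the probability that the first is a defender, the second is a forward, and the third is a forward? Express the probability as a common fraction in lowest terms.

44/285

Multiply the conditional probabilities at each draw: 8/20 · 12/19 · 11/18 = 1056/6840 = 44/285.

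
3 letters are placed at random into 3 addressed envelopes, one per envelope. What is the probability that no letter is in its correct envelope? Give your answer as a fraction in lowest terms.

There are 3! = 6 assignments.
By inclusion-exclusion, assignments with no fixed points: C(3,0)·3! − C(3,1)·2! + C(3,2)·1! − C(3,3)·0! = 2.
Probability = 2/6 = 1/3.

1/3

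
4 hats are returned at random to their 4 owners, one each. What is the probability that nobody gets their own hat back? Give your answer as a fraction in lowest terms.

There are 4! = 24 assignments.
By inclusion-exclusion, assignments with no fixed points: C(4,0)·4! − C(4,1)·3! + C(4,2)·2! − C(4,3)·1! + C(4,4)·0! = 9.
Probability = 9/24 = 3/8.

3/8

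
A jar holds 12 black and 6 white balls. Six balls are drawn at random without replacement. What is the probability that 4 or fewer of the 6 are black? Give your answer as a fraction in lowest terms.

There are C(18,6) = 18564 ways to choose the 6.
Count the complement (more than 4 black): C(12,5)·C(6,1) + C(12,6)·C(6,0) = 4752 + 924 = 5676.
Probability = 1 − 5676/18564 = 12888/18564 = 1074/1547.

1074/1547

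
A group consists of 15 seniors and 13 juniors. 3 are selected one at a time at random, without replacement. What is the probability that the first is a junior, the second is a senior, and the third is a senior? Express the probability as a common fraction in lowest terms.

Multiply the conditional probabilities at each draw: 13/28 · 15/27 · 14/26 = 2730/19656 = 5/36.

5/36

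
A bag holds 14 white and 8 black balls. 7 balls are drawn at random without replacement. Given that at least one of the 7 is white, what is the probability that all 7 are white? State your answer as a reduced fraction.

Work in counts. Selections with at least one white: C(22,7) − C(8,7) = 170544 − 8 = 170536.
Of those, selections where all 7 are white: C(14,7) = 3432.
Conditional probability = 3432/170536 = 429/21317.

429/21317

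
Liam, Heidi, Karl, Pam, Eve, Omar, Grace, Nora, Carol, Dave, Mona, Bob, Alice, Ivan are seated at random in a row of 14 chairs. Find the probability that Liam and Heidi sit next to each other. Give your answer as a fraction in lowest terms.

1/7

There are 14! = 87178291200 arrangements.
Treat Liam and Heidi as a block: 13! arrangements of the blocks × 2 orders within the block = 2·6227020800 = 12454041600.
Probability = 12454041600/87178291200 = 1/7.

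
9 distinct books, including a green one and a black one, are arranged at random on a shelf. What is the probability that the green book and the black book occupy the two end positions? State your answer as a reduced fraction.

1/36

There are 9! = 362880 arrangements.
Place the green book and the black book at the ends in 2 ways, arrange the remaining 7 in 7! = 5040 ways: 2·5040 = 10080.
Probability = 10080/362880 = 1/36.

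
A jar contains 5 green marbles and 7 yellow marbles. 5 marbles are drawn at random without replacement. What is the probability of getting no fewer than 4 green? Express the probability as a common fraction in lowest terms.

1/22

There are C(12,5) = 792 ways to choose the 5.
Favorable selections (no fewer than 4 green): C(5,4)·C(7,1) + C(5,5)·C(7,0) = 35 + 1 = 36.
Probability = 36/792 = 1/22.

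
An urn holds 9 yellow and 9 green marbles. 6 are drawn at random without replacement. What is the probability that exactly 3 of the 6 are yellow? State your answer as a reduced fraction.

84/221

Total number of selections: C(18,6) = 18564.
Selections with exactly 3 yellow: choose 3 of the 9 yellow and 3 of the 9 green, C(9,3)·C(9,3) = 84·84 = 7056.
Probability = 7056/18564 = 84/221.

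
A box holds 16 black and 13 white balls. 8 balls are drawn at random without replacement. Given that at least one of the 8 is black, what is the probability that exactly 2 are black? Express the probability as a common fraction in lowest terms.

Work in counts. Selections with at least one black: C(29,8) − C(13,8) = 4292145 − 1287 = 4290858.
Of those, selections where exactly 2 are black: C(16,2)·C(13,6) = 120·1716 = 205920.
Conditional probability = 205920/4290858 = 80/1667.

80/1667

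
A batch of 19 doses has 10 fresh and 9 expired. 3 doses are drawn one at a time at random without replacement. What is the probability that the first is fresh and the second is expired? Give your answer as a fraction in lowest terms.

5/19

Multiply the conditional probabilities at each draw: 10/19 · 9/18 = 90/342 = 5/19.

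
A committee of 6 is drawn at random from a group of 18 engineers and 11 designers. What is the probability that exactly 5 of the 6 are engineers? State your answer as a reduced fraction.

374/1885

There are C(29,6) = 475020 ways to choose 6 from 29.
Selections with exactly 5 engineers: choose 5 of the 18 engineers and 1 of the 11 designers, C(18,5)·C(11,1) = 8568·11 = 94248.
Probability = 94248/475020 = 374/1885.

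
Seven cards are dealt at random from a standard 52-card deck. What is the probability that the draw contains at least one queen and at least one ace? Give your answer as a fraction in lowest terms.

3105873/16723070

There are C(52,7) = 133784560 possible draws.
By inclusion-exclusion on the complements, draws missing all queens or all aces: C(48,7) + C(48,7) − C(44,7) = 73629072 + 73629072 − 38320568 = 108937576.
So draws with at least one of each: 133784560 − 108937576 = 24846984, probability 24846984/133784560 = 3105873/16723070.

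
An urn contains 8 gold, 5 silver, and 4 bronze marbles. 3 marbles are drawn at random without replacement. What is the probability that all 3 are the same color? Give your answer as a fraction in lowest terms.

7/68

There are C(17,3) = 680 ways to draw 3 marbles.
All same color: C(8,3) + C(5,3) + C(4,3) = 56 + 10 + 4 = 70.
Probability = 70/680 = 7/68.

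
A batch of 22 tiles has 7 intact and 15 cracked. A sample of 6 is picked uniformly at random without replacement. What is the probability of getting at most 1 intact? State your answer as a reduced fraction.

There are C(22,6) = 74613 ways to choose the 6.
Favorable selections (at most 1 intact): C(7,0)·C(15,6) + C(7,1)·C(15,5) = 5005 + 21021 = 26026.
Probability = 26026/74613 = 338/969.

338/969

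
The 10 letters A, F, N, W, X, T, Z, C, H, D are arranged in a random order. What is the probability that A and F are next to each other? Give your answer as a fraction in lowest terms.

1/5

There are 10! = 3628800 arrangements.
Treat A and F as a block: 9! arrangements of the blocks × 2 orders within the block = 2·362880 = 725760.
Probability = 725760/3628800 = 1/5.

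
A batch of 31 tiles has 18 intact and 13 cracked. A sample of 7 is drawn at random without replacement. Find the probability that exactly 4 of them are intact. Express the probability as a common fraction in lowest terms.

Total number of selections: C(31,7) = 2629575.
Selections with exactly 4 intact: choose 4 of the 18 intact and 3 of the 13 cracked, C(18,4)·C(13,3) = 3060·286 = 875160.
Probability = 875160/2629575 = 1496/4495.

1496/4495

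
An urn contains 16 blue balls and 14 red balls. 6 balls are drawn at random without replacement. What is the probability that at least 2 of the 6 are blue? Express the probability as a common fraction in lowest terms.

There are C(30,6) = 593775 ways to choose the 6.
Count the complement (fewer than 2 blue): C(16,0)·C(14,6) + C(16,1)·C(14,5) = 3003 + 32032 = 35035.
Probability = 1 − 35035/593775 = 558740/593775 = 1228/1305.

1228/1305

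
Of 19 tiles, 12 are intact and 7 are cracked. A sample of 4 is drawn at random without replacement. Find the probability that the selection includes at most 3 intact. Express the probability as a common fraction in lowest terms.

1127/1292

There are C(19,4) = 3876 ways to choose the 4.
The complement is exactly 4 intact: C(12,4)·C(7,0) = 495.
Probability = 1 − 495/3876 = 3381/3876 = 1127/1292.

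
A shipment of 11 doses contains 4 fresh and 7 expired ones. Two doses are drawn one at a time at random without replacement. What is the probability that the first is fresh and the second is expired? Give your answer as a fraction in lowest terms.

14/55

Multiply the conditional probabilities at each draw: 4/11 · 7/10 = 28/110 = 14/55.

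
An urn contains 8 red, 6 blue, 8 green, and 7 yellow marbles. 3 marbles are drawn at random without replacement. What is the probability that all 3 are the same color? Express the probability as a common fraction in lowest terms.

There are C(29,3) = 3654 ways to draw 3 marbles.
All same color: C(8,3) + C(6,3) + C(8,3) + C(7,3) = 56 + 20 + 56 + 35 = 167.
Probability = 167/3654.

167/3654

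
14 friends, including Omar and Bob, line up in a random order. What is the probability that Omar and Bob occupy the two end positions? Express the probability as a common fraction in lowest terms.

There are 14! = 87178291200 arrangements.
Place Omar and Bob at the ends in 2 ways, arrange the remaining 12 in 12! = 479001600 ways: 2·479001600 = 958003200.
Probability = 958003200/87178291200 = 1/91.

1/91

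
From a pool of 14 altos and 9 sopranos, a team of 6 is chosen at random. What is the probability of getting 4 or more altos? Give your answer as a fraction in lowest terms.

There are C(23,6) = 100947 ways to choose the 6.
Favorable selections (4 or more altos): C(14,4)·C(9,2) + C(14,5)·C(9,1) + C(14,6)·C(9,0) = 36036 + 18018 + 3003 = 57057.
Probability = 57057/100947 = 13/23.

13/23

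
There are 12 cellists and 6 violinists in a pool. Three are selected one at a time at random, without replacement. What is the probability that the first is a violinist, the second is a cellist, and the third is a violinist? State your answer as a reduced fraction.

5/68

Multiply the conditional probabilities at each draw: 6/18 · 12/17 · 5/16 = 360/4896 = 5/68.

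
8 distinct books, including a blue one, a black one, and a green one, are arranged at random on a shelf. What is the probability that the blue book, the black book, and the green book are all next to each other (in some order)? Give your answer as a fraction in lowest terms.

3/28

There are 8! = 40320 arrangements.
Treat the three as one block: 6! placements × 3! orders within the block = 720·6 = 4320.
Probability = 4320/40320 = 3/28.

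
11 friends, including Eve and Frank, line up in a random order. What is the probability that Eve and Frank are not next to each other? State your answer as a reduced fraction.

9/11

There are 11! = 39916800 arrangements.
Arrangements with Eve and Frank adjacent: 2·10! = 7257600.
So not adjacent: 39916800 − 7257600 = 32659200, probability 32659200/39916800 = 9/11.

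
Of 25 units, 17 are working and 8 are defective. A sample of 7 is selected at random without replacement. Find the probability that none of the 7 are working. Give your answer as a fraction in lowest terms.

2/120175

There are C(25,7) = 480700 possible selections.
Selections with no working (all defective): C(8,7) = 8.
Probability = 8/480700 = 2/120175.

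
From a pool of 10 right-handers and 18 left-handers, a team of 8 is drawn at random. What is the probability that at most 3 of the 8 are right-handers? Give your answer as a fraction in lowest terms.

35326/49335

There are C(28,8) = 3108105 ways to choose the 8.
Favorable selections (at most 3 right-handers): C(10,0)·C(18,8) + C(10,1)·C(18,7) + C(10,2)·C(18,6) + C(10,3)·C(18,5) = 43758 + 318240 + 835380 + 1028160 = 2225538.
Probability = 2225538/3108105 = 35326/49335.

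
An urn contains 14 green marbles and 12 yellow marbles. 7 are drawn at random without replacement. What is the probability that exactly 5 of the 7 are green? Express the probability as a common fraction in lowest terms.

231/1150

The sample space is all 7-subsets of the 26: C(26,7) = 657800.
Selections with exactly 5 green: choose 5 of the 14 green and 2 of the 12 yellow, C(14,5)·C(12,2) = 2002·66 = 132132.
Probability = 132132/657800 = 231/1150.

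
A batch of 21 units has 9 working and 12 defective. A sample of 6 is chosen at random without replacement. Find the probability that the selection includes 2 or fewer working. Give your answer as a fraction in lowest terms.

There are C(21,6) = 54264 ways to choose the 6.
Favorable selections (2 or fewer working): C(9,0)·C(12,6) + C(9,1)·C(12,5) + C(9,2)·C(12,4) = 924 + 7128 + 17820 = 25872.
Probability = 25872/54264 = 154/323.

154/323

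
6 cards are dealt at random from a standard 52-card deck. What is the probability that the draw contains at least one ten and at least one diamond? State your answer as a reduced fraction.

6772177/20358520

There are C(52,6) = 20358520 possible draws.
By inclusion-exclusion on the complements, draws missing all tens or all diamonds: C(48,6) + C(39,6) − C(36,6) = 12271512 + 3262623 − 1947792 = 13586343.
So draws with at least one of each: 20358520 − 13586343 = 6772177, probability 6772177/20358520.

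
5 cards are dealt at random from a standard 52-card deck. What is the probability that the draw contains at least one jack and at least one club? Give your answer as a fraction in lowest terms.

229297/866320

There are C(52,5) = 2598960 possible draws.
By inclusion-exclusion on the complements, draws missing all jacks or all clubs: C(48,5) + C(39,5) − C(36,5) = 1712304 + 575757 − 376992 = 1911069.
So draws with at least one of each: 2598960 − 1911069 = 687891, probability 687891/2598960 = 229297/866320.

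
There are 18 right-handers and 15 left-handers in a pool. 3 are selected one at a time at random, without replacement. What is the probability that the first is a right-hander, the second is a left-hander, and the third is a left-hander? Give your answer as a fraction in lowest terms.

315/2728

Multiply the conditional probabilities at each draw: 18/33 · 15/32 · 14/31 = 3780/32736 = 315/2728.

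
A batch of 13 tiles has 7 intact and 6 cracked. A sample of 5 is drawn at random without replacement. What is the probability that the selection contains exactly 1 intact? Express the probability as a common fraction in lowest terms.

The sample space is all 5-subsets of the 13: C(13,5) = 1287.
Selections with exactly 1 intact: choose 1 of the 7 intact and 4 of the 6 cracked, C(7,1)·C(6,4) = 7·15 = 105.
Probability = 105/1287 = 35/429.

35/429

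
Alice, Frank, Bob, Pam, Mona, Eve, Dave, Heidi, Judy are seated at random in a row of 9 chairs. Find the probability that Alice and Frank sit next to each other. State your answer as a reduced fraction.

2/9

There are 9! = 362880 arrangements.
Treat Alice and Frank as a block: 8! arrangements of the blocks × 2 orders within the block = 2·40320 = 80640.
Probability = 80640/362880 = 2/9.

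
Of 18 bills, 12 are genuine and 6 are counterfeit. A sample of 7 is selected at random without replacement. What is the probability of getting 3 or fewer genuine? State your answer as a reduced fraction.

There are C(18,7) = 31824 ways to choose the 7.
Favorable selections (3 or fewer genuine): C(12,1)·C(6,6) + C(12,2)·C(6,5) + C(12,3)·C(6,4) = 12 + 396 + 3300 = 3708.
Probability = 3708/31824 = 103/884.

103/884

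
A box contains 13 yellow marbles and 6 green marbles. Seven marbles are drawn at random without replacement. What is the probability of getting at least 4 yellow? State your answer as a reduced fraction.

Total selections: C(19,7) = 50388.
Count the complement (fewer than 4 yellow): C(13,1)·C(6,6) + C(13,2)·C(6,5) + C(13,3)·C(6,4) = 13 + 468 + 4290 = 4771.
Probability = 1 − 4771/50388 = 45617/50388 = 3509/3876.

3509/3876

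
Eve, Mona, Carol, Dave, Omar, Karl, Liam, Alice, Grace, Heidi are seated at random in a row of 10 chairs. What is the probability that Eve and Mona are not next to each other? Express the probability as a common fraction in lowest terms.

4/5

There are 10! = 3628800 arrangements.
Arrangements with Eve and Mona adjacent: 2·9! = 725760.
So not adjacent: 3628800 − 725760 = 2903040, probability 2903040/3628800 = 4/5.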